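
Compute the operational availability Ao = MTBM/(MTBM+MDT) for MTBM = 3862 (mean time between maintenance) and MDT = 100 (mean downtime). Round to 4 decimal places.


MTBM = 3862
MDT = 100
MTBM + MDT = 3962
Ao = 3862 / 3962
Ao = 0.9748

0.9748


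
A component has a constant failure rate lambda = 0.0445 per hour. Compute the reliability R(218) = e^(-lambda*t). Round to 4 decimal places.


lambda = 0.0445
t = 218
lambda * t = 9.701
R(t) = e^(-9.701)
R(t) = 0.0001

0.0001


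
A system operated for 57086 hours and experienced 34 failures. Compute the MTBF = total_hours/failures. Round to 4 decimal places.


total_hours = 57086
failures = 34
MTBF = 57086 / 34
MTBF = 1679.0

1679.0


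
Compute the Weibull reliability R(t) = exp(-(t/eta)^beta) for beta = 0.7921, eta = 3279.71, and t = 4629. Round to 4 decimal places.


beta = 0.7921, eta = 3279.71, t = 4629
t/eta = 4629 / 3279.71 = 1.4114
(t/eta)^beta = 1.4114^0.7921 = 1.3138
R(t) = exp(-1.3138)
R(t) = 0.2688

0.2688


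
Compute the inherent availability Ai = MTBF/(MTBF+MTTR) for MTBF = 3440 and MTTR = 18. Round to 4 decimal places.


MTBF = 3440
MTTR = 18
MTBF + MTTR = 3458
Ai = 3440 / 3458
Ai = 0.9948

0.9948


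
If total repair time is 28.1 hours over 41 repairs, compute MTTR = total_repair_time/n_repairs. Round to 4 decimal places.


total_repair_time = 28.1
n_repairs = 41
MTTR = 28.1 / 41
MTTR = 0.6854

0.6854


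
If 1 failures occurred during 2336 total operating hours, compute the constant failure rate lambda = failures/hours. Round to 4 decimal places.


failures = 1
total_hours = 2336
lambda = 1 / 2336
lambda = 0.0004

0.0004


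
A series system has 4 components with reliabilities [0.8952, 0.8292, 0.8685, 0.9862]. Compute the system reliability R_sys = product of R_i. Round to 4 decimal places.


Components: [0.8952, 0.8292, 0.8685, 0.9862]
After component 1 (R=0.8952): product = 0.8952
After component 2 (R=0.8292): product = 0.7423
After component 3 (R=0.8685): product = 0.6447
After component 4 (R=0.9862): product = 0.6358
R_sys = 0.6358

0.6358


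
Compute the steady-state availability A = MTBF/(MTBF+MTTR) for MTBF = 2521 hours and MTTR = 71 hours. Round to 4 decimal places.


MTBF = 2521
MTTR = 71
MTBF + MTTR = 2592
A = 2521 / 2592
A = 0.9726

0.9726


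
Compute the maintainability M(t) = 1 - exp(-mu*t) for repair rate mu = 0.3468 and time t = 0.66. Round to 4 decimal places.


mu = 0.3468, t = 0.66
mu * t = 0.3468 * 0.66 = 0.2289
exp(-0.2289) = 0.7954
M(t) = 1 - 0.7954
M(t) = 0.2046

0.2046


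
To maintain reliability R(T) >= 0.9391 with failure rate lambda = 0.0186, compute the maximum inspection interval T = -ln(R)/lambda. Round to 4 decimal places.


R_target = 0.9391
lambda = 0.0186
-ln(0.9391) = 0.0628
T = 0.0628 / 0.0186
T = 3.3781

3.3781


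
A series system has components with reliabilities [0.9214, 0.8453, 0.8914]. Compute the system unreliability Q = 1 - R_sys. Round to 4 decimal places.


Components: [0.9214, 0.8453, 0.8914]
After component 1: product = 0.9214
After component 2: product = 0.7789
After component 3: product = 0.6943
R_sys = 0.6943
Q = 1 - 0.6943 = 0.3057

0.3057


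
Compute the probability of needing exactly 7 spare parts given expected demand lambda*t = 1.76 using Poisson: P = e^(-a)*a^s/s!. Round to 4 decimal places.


a = 1.76, s = 7
e^(-a) = e^(-1.76) = 0.172
a^s = 1.76^7 = 52.3105
s! = 5040
P = 0.172 * 52.3105 / 5040
P = 0.0018

0.0018


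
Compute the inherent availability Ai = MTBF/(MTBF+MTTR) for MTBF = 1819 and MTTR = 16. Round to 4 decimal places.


MTBF = 1819
MTTR = 16
MTBF + MTTR = 1835
Ai = 1819 / 1835
Ai = 0.9913

0.9913


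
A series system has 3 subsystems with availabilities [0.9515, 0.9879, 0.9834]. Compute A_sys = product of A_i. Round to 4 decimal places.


Subsystems: [0.9515, 0.9879, 0.9834]
After subsystem 1 (A=0.9515): product = 0.9515
After subsystem 2 (A=0.9879): product = 0.94
After subsystem 3 (A=0.9834): product = 0.9244
A_sys = 0.9244

0.9244


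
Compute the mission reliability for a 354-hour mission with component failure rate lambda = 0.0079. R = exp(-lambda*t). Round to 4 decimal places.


lambda = 0.0079
mission_time = 354
lambda * t = 0.0079 * 354 = 2.7966
R = exp(-2.7966)
R = 0.061

0.061


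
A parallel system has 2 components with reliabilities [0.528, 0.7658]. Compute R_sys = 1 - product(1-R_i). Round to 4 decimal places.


Components: [0.528, 0.7658]
(1 - 0.528) = 0.472, running product = 0.472
(1 - 0.7658) = 0.2342, running product = 0.1105
Product of (1-R_i) = 0.1105
R_sys = 1 - 0.1105 = 0.8895

0.8895


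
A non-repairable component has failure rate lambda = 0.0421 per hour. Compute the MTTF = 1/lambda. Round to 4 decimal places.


lambda = 0.0421
MTTF = 1 / 0.0421
MTTF = 23.753

23.753


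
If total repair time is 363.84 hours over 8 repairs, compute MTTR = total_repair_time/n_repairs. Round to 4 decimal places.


total_repair_time = 363.84
n_repairs = 8
MTTR = 363.84 / 8
MTTR = 45.48

45.48


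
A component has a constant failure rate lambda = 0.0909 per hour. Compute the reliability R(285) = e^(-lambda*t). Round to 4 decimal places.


lambda = 0.0909
t = 285
lambda * t = 25.9065
R(t) = e^(-25.9065)
R(t) = 0.0

0.0


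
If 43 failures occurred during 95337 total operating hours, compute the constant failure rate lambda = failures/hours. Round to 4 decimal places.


failures = 43
total_hours = 95337
lambda = 43 / 95337
lambda = 0.0005

0.0005


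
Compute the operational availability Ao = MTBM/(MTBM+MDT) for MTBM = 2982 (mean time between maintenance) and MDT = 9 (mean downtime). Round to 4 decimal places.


MTBM = 2982
MDT = 9
MTBM + MDT = 2991
Ao = 2982 / 2991
Ao = 0.997

0.997


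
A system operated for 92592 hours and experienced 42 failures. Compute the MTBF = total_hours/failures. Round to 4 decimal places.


total_hours = 92592
failures = 42
MTBF = 92592 / 42
MTBF = 2204.5714

2204.5714


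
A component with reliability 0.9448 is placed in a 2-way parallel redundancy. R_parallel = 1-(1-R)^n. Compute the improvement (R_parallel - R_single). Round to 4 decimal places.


R_single = 0.9448, n = 2
1 - R_single = 0.0552
(1 - R_single)^n = 0.0552^2 = 0.003
R_parallel = 1 - 0.003 = 0.997
Improvement = 0.997 - 0.9448
Improvement = 0.0522

0.0522


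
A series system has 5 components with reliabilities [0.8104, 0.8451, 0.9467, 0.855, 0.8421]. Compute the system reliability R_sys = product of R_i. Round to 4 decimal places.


Components: [0.8104, 0.8451, 0.9467, 0.855, 0.8421]
After component 1 (R=0.8104): product = 0.8104
After component 2 (R=0.8451): product = 0.6849
After component 3 (R=0.9467): product = 0.6484
After component 4 (R=0.855): product = 0.5544
After component 5 (R=0.8421): product = 0.4668
R_sys = 0.4668

0.4668


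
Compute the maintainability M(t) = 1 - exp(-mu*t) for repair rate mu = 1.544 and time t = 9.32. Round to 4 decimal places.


mu = 1.544, t = 9.32
mu * t = 1.544 * 9.32 = 14.3901
exp(-14.3901) = 0.0
M(t) = 1 - 0.0
M(t) = 1.0

1.0


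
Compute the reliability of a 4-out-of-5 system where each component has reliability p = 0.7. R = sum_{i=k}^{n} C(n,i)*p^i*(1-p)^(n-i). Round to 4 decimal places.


k = 4, n = 5, p = 0.7
i=4: C(5,4)=5 * 0.7^4 * 0.3^1 = 0.3601
i=5: C(5,5)=1 * 0.7^5 * 0.3^0 = 0.1681
R = sum of terms = 0.5282

0.5282


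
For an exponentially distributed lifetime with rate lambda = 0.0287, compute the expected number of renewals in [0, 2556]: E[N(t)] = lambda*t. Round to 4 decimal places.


lambda = 0.0287
t = 2556
E[N(t)] = lambda * t
E[N(t)] = 0.0287 * 2556
E[N(t)] = 73.3572

73.3572


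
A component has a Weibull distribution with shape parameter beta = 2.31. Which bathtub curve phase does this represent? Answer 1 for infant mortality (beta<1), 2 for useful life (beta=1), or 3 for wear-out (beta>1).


beta = 2.31
Compare beta to 1:
beta < 1 => infant mortality (phase 1)
beta = 1 => useful life (phase 2)
beta > 1 => wear-out (phase 3)
Since beta = 2.31, this is wear-out (increasing failure rate)
Phase = 3

3


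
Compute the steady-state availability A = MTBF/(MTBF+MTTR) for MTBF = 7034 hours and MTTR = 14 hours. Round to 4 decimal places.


MTBF = 7034
MTTR = 14
MTBF + MTTR = 7048
A = 7034 / 7048
A = 0.998

0.998


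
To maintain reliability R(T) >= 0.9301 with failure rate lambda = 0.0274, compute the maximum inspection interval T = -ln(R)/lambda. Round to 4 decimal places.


R_target = 0.9301
lambda = 0.0274
-ln(0.9301) = 0.0725
T = 0.0725 / 0.0274
T = 2.6446

2.6446


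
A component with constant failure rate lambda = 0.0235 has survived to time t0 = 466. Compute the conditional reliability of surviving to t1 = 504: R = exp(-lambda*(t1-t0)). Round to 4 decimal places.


lambda = 0.0235
t0 = 466, t1 = 504
t1 - t0 = 38
lambda * (t1-t0) = 0.0235 * 38 = 0.893
R = exp(-0.893)
R = 0.4094

0.4094


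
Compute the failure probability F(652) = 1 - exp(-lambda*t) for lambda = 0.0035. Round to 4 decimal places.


lambda = 0.0035, t = 652
lambda * t = 2.282
exp(-2.282) = 0.1021
F(t) = 1 - 0.1021
F(t) = 0.8979

0.8979


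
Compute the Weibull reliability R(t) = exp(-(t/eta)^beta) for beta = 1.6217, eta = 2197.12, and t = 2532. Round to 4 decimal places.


beta = 1.6217, eta = 2197.12, t = 2532
t/eta = 2532 / 2197.12 = 1.1524
(t/eta)^beta = 1.1524^1.6217 = 1.2587
R(t) = exp(-1.2587)
R(t) = 0.284

0.284


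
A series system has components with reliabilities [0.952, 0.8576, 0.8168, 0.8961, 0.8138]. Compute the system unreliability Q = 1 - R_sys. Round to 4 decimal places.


Components: [0.952, 0.8576, 0.8168, 0.8961, 0.8138]
After component 1: product = 0.952
After component 2: product = 0.8164
After component 3: product = 0.6669
After component 4: product = 0.5976
After component 5: product = 0.4863
R_sys = 0.4863
Q = 1 - 0.4863 = 0.5137

0.5137


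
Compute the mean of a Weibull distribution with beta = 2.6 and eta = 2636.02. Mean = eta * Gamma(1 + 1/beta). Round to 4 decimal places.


beta = 2.6, eta = 2636.02
1/beta = 0.3846
1 + 1/beta = 1.3846
Gamma(1.3846) = 0.8882
Mean = 2636.02 * 0.8882
Mean = 2341.3405

2341.3405


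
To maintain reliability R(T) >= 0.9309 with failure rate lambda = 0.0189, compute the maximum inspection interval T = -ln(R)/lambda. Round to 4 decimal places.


R_target = 0.9309
lambda = 0.0189
-ln(0.9309) = 0.0716
T = 0.0716 / 0.0189
T = 3.7885

3.7885


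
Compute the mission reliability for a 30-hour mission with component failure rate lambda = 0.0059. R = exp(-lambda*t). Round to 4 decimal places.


lambda = 0.0059
mission_time = 30
lambda * t = 0.0059 * 30 = 0.177
R = exp(-0.177)
R = 0.8378

0.8378


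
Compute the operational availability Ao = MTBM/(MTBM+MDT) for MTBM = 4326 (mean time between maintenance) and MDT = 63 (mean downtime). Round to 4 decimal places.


MTBM = 4326
MDT = 63
MTBM + MDT = 4389
Ao = 4326 / 4389
Ao = 0.9856

0.9856


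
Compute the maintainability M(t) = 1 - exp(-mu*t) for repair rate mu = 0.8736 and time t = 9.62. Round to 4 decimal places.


mu = 0.8736, t = 9.62
mu * t = 0.8736 * 9.62 = 8.404
exp(-8.404) = 0.0002
M(t) = 1 - 0.0002
M(t) = 0.9998

0.9998


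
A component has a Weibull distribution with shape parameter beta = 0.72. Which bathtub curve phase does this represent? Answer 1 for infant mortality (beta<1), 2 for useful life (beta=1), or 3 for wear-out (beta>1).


beta = 0.72
Compare beta to 1:
beta < 1 => infant mortality (phase 1)
beta = 1 => useful life (phase 2)
beta > 1 => wear-out (phase 3)
Since beta = 0.72, this is infant mortality (decreasing failure rate)
Phase = 1

1


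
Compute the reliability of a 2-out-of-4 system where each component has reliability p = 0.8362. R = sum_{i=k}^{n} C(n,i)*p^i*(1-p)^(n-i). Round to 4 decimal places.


k = 2, n = 4, p = 0.8362
i=2: C(4,2)=6 * 0.8362^2 * 0.1638^2 = 0.1126
i=3: C(4,3)=4 * 0.8362^3 * 0.1638^1 = 0.3831
i=4: C(4,4)=1 * 0.8362^4 * 0.1638^0 = 0.4889
R = sum of terms = 0.9846

0.9846


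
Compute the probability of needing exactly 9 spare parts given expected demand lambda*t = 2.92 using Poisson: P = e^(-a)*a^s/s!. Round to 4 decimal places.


a = 2.92, s = 9
e^(-a) = e^(-2.92) = 0.0539
a^s = 2.92^9 = 15432.8332
s! = 362880
P = 0.0539 * 15432.8332 / 362880
P = 0.0023

0.0023


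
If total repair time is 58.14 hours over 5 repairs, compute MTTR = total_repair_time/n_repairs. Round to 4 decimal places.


total_repair_time = 58.14
n_repairs = 5
MTTR = 58.14 / 5
MTTR = 11.628

11.628


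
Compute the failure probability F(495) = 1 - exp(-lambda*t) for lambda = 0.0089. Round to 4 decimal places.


lambda = 0.0089, t = 495
lambda * t = 4.4055
exp(-4.4055) = 0.0122
F(t) = 1 - 0.0122
F(t) = 0.9878

0.9878


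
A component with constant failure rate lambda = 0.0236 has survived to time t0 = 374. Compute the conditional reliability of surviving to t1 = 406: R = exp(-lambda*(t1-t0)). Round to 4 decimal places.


lambda = 0.0236
t0 = 374, t1 = 406
t1 - t0 = 32
lambda * (t1-t0) = 0.0236 * 32 = 0.7552
R = exp(-0.7552)
R = 0.4699

0.4699


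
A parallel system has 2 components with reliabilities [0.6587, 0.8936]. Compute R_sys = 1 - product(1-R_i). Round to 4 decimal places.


Components: [0.6587, 0.8936]
(1 - 0.6587) = 0.3413, running product = 0.3413
(1 - 0.8936) = 0.1064, running product = 0.0363
Product of (1-R_i) = 0.0363
R_sys = 1 - 0.0363 = 0.9637

0.9637


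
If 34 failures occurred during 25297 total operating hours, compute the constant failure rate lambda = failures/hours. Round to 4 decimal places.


failures = 34
total_hours = 25297
lambda = 34 / 25297
lambda = 0.0013

0.0013


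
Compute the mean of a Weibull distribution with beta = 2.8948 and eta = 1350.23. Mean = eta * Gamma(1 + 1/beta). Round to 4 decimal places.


beta = 2.8948, eta = 1350.23
1/beta = 0.3454
1 + 1/beta = 1.3454
Gamma(1.3454) = 0.8916
Mean = 1350.23 * 0.8916
Mean = 1203.8972

1203.8972


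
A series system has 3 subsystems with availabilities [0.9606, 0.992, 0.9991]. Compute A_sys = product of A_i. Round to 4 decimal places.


Subsystems: [0.9606, 0.992, 0.9991]
After subsystem 1 (A=0.9606): product = 0.9606
After subsystem 2 (A=0.992): product = 0.9529
After subsystem 3 (A=0.9991): product = 0.9521
A_sys = 0.9521

0.9521


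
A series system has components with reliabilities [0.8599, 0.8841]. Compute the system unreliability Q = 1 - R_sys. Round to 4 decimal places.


Components: [0.8599, 0.8841]
After component 1: product = 0.8599
After component 2: product = 0.7602
R_sys = 0.7602
Q = 1 - 0.7602 = 0.2398

0.2398


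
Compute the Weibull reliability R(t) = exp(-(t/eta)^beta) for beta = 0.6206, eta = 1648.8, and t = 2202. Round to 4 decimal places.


beta = 0.6206, eta = 1648.8, t = 2202
t/eta = 2202 / 1648.8 = 1.3355
(t/eta)^beta = 1.3355^0.6206 = 1.1967
R(t) = exp(-1.1967)
R(t) = 0.3022

0.3022


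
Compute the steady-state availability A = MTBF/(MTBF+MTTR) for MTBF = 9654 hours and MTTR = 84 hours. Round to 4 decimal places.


MTBF = 9654
MTTR = 84
MTBF + MTTR = 9738
A = 9654 / 9738
A = 0.9914

0.9914


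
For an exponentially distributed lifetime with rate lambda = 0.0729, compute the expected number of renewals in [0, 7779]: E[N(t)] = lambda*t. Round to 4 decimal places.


lambda = 0.0729
t = 7779
E[N(t)] = lambda * t
E[N(t)] = 0.0729 * 7779
E[N(t)] = 567.0891

567.0891


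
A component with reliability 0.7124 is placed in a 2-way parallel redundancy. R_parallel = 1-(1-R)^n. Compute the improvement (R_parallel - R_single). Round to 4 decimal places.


R_single = 0.7124, n = 2
1 - R_single = 0.2876
(1 - R_single)^n = 0.2876^2 = 0.0827
R_parallel = 1 - 0.0827 = 0.9173
Improvement = 0.9173 - 0.7124
Improvement = 0.2049

0.2049


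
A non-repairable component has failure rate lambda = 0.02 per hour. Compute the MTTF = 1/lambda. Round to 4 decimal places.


lambda = 0.02
MTTF = 1 / 0.02
MTTF = 50.0

50.0


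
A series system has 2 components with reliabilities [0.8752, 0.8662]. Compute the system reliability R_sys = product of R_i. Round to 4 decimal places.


Components: [0.8752, 0.8662]
After component 1 (R=0.8752): product = 0.8752
After component 2 (R=0.8662): product = 0.7581
R_sys = 0.7581

0.7581


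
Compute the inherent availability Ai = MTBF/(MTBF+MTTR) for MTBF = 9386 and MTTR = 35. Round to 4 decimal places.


MTBF = 9386
MTTR = 35
MTBF + MTTR = 9421
Ai = 9386 / 9421
Ai = 0.9963

0.9963


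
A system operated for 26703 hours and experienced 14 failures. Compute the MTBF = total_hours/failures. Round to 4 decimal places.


total_hours = 26703
failures = 14
MTBF = 26703 / 14
MTBF = 1907.3571

1907.3571


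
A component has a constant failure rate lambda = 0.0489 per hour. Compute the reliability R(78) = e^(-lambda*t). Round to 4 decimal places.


lambda = 0.0489
t = 78
lambda * t = 3.8142
R(t) = e^(-3.8142)
R(t) = 0.0221

0.0221


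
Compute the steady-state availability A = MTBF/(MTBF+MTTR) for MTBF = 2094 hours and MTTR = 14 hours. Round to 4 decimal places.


MTBF = 2094
MTTR = 14
MTBF + MTTR = 2108
A = 2094 / 2108
A = 0.9934

0.9934


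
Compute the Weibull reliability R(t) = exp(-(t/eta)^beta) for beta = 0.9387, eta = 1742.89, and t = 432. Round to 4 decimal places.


beta = 0.9387, eta = 1742.89, t = 432
t/eta = 432 / 1742.89 = 0.2479
(t/eta)^beta = 0.2479^0.9387 = 0.27
R(t) = exp(-0.27)
R(t) = 0.7634

0.7634


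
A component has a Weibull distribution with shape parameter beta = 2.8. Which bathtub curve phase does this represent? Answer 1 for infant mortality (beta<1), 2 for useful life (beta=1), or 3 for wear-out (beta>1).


beta = 2.8
Compare beta to 1:
beta < 1 => infant mortality (phase 1)
beta = 1 => useful life (phase 2)
beta > 1 => wear-out (phase 3)
Since beta = 2.8, this is wear-out (increasing failure rate)
Phase = 3

3


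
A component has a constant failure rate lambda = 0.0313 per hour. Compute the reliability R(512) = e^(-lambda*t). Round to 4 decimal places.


lambda = 0.0313
t = 512
lambda * t = 16.0256
R(t) = e^(-16.0256)
R(t) = 0.0

0.0


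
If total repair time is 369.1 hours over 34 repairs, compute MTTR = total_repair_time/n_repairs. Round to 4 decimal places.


total_repair_time = 369.1
n_repairs = 34
MTTR = 369.1 / 34
MTTR = 10.8559

10.8559


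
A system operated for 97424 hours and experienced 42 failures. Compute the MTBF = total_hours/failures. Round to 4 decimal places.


total_hours = 97424
failures = 42
MTBF = 97424 / 42
MTBF = 2319.619

2319.619


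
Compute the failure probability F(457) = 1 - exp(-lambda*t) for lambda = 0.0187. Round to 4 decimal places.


lambda = 0.0187, t = 457
lambda * t = 8.5459
exp(-8.5459) = 0.0002
F(t) = 1 - 0.0002
F(t) = 0.9998

0.9998


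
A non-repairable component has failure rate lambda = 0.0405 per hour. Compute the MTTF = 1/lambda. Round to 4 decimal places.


lambda = 0.0405
MTTF = 1 / 0.0405
MTTF = 24.6914

24.6914


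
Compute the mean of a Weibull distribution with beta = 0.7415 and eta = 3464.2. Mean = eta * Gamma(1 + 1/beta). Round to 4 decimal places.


beta = 0.7415, eta = 3464.2
1/beta = 1.3486
1 + 1/beta = 2.3486
Gamma(2.3486) = 1.202
Mean = 3464.2 * 1.202
Mean = 4164.0138

4164.0138


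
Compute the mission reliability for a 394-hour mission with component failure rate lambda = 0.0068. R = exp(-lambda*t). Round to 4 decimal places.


lambda = 0.0068
mission_time = 394
lambda * t = 0.0068 * 394 = 2.6792
R = exp(-2.6792)
R = 0.0686

0.0686


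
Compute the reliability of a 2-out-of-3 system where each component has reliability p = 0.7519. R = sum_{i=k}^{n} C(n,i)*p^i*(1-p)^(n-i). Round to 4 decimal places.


k = 2, n = 3, p = 0.7519
i=2: C(3,2)=3 * 0.7519^2 * 0.2481^1 = 0.4208
i=3: C(3,3)=1 * 0.7519^3 * 0.2481^0 = 0.4251
R = sum of terms = 0.8459

0.8459


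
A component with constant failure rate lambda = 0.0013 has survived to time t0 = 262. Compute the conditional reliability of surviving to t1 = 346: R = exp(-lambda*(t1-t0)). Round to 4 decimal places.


lambda = 0.0013
t0 = 262, t1 = 346
t1 - t0 = 84
lambda * (t1-t0) = 0.0013 * 84 = 0.1092
R = exp(-0.1092)
R = 0.8966

0.8966


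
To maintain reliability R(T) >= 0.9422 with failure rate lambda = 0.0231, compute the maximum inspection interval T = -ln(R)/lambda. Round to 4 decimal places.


R_target = 0.9422
lambda = 0.0231
-ln(0.9422) = 0.0595
T = 0.0595 / 0.0231
T = 2.5774

2.5774


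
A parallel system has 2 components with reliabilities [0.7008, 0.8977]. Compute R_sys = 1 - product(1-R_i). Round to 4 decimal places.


Components: [0.7008, 0.8977]
(1 - 0.7008) = 0.2992, running product = 0.2992
(1 - 0.8977) = 0.1023, running product = 0.0306
Product of (1-R_i) = 0.0306
R_sys = 1 - 0.0306 = 0.9694

0.9694


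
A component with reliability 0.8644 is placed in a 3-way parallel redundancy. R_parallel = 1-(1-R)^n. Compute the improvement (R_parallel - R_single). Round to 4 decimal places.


R_single = 0.8644, n = 3
1 - R_single = 0.1356
(1 - R_single)^n = 0.1356^3 = 0.0025
R_parallel = 1 - 0.0025 = 0.9975
Improvement = 0.9975 - 0.8644
Improvement = 0.1331

0.1331


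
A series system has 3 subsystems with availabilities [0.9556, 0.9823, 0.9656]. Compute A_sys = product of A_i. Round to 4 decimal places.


Subsystems: [0.9556, 0.9823, 0.9656]
After subsystem 1 (A=0.9556): product = 0.9556
After subsystem 2 (A=0.9823): product = 0.9387
After subsystem 3 (A=0.9656): product = 0.9064
A_sys = 0.9064

0.9064


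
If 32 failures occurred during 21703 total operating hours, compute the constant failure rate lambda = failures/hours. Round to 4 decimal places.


failures = 32
total_hours = 21703
lambda = 32 / 21703
lambda = 0.0015

0.0015


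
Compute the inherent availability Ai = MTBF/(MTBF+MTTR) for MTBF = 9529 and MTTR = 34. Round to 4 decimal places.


MTBF = 9529
MTTR = 34
MTBF + MTTR = 9563
Ai = 9529 / 9563
Ai = 0.9964

0.9964


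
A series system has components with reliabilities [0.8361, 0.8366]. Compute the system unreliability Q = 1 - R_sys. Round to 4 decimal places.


Components: [0.8361, 0.8366]
After component 1: product = 0.8361
After component 2: product = 0.6995
R_sys = 0.6995
Q = 1 - 0.6995 = 0.3005

0.3005


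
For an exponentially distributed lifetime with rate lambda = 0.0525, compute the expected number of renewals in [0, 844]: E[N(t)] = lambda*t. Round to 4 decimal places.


lambda = 0.0525
t = 844
E[N(t)] = lambda * t
E[N(t)] = 0.0525 * 844
E[N(t)] = 44.31

44.31


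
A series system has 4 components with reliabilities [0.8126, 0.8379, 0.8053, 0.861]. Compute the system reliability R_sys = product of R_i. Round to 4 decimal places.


Components: [0.8126, 0.8379, 0.8053, 0.861]
After component 1 (R=0.8126): product = 0.8126
After component 2 (R=0.8379): product = 0.6809
After component 3 (R=0.8053): product = 0.5483
After component 4 (R=0.861): product = 0.4721
R_sys = 0.4721

0.4721


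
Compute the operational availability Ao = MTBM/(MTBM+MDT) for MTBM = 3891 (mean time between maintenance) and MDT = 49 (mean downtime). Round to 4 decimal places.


MTBM = 3891
MDT = 49
MTBM + MDT = 3940
Ao = 3891 / 3940
Ao = 0.9876

0.9876


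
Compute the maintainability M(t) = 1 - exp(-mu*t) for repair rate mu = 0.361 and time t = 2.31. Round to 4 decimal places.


mu = 0.361, t = 2.31
mu * t = 0.361 * 2.31 = 0.8339
exp(-0.8339) = 0.4343
M(t) = 1 - 0.4343
M(t) = 0.5657

0.5657


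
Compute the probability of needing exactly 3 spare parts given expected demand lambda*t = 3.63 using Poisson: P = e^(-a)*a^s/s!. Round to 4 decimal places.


a = 3.63, s = 3
e^(-a) = e^(-3.63) = 0.0265
a^s = 3.63^3 = 47.8321
s! = 6
P = 0.0265 * 47.8321 / 6
P = 0.2114

0.2114


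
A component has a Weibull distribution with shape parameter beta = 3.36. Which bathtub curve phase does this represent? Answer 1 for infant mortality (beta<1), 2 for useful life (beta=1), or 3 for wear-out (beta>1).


beta = 3.36
Compare beta to 1:
beta < 1 => infant mortality (phase 1)
beta = 1 => useful life (phase 2)
beta > 1 => wear-out (phase 3)
Since beta = 3.36, this is wear-out (increasing failure rate)
Phase = 3

3


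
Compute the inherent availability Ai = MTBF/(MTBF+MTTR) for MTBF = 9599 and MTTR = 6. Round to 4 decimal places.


MTBF = 9599
MTTR = 6
MTBF + MTTR = 9605
Ai = 9599 / 9605
Ai = 0.9994

0.9994


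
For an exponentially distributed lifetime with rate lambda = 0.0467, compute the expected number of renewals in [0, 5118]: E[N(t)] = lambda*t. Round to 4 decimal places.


lambda = 0.0467
t = 5118
E[N(t)] = lambda * t
E[N(t)] = 0.0467 * 5118
E[N(t)] = 239.0106

239.0106


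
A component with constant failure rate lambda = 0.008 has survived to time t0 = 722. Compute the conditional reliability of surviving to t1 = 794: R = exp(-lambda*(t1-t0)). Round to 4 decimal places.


lambda = 0.008
t0 = 722, t1 = 794
t1 - t0 = 72
lambda * (t1-t0) = 0.008 * 72 = 0.576
R = exp(-0.576)
R = 0.5621

0.5621


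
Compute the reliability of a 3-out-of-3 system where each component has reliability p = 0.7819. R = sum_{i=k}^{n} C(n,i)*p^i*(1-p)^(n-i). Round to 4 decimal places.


k = 3, n = 3, p = 0.7819
i=3: C(3,3)=1 * 0.7819^3 * 0.2181^0 = 0.478
R = sum of terms = 0.478

0.478


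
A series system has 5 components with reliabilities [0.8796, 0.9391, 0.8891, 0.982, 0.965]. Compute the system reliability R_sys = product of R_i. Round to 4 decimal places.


Components: [0.8796, 0.9391, 0.8891, 0.982, 0.965]
After component 1 (R=0.8796): product = 0.8796
After component 2 (R=0.9391): product = 0.826
After component 3 (R=0.8891): product = 0.7344
After component 4 (R=0.982): product = 0.7212
After component 5 (R=0.965): product = 0.696
R_sys = 0.696

0.696


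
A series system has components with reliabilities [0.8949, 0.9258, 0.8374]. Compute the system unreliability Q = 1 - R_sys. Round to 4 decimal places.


Components: [0.8949, 0.9258, 0.8374]
After component 1: product = 0.8949
After component 2: product = 0.8285
After component 3: product = 0.6938
R_sys = 0.6938
Q = 1 - 0.6938 = 0.3062

0.3062


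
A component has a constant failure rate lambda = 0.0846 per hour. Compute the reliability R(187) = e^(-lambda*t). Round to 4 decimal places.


lambda = 0.0846
t = 187
lambda * t = 15.8202
R(t) = e^(-15.8202)
R(t) = 0.0

0.0


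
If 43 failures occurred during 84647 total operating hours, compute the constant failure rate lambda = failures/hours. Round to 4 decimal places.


failures = 43
total_hours = 84647
lambda = 43 / 84647
lambda = 0.0005

0.0005


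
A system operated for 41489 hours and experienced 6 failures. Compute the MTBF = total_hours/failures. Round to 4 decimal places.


total_hours = 41489
failures = 6
MTBF = 41489 / 6
MTBF = 6914.8333

6914.8333


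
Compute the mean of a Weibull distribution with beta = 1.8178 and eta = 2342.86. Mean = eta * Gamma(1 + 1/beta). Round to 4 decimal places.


beta = 1.8178, eta = 2342.86
1/beta = 0.5501
1 + 1/beta = 1.5501
Gamma(1.5501) = 0.8889
Mean = 2342.86 * 0.8889
Mean = 2082.5139

2082.5139


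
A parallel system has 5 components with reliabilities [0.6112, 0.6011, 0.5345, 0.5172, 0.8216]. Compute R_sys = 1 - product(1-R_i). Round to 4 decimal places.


Components: [0.6112, 0.6011, 0.5345, 0.5172, 0.8216]
(1 - 0.6112) = 0.3888, running product = 0.3888
(1 - 0.6011) = 0.3989, running product = 0.1551
(1 - 0.5345) = 0.4655, running product = 0.0722
(1 - 0.5172) = 0.4828, running product = 0.0349
(1 - 0.8216) = 0.1784, running product = 0.0062
Product of (1-R_i) = 0.0062
R_sys = 1 - 0.0062 = 0.9938

0.9938


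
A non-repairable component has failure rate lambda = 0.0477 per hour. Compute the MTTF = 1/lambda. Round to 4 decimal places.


lambda = 0.0477
MTTF = 1 / 0.0477
MTTF = 20.9644

20.9644


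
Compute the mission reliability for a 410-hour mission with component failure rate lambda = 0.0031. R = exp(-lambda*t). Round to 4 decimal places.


lambda = 0.0031
mission_time = 410
lambda * t = 0.0031 * 410 = 1.271
R = exp(-1.271)
R = 0.2806

0.2806


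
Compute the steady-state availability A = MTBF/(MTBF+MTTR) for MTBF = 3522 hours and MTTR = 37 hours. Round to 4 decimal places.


MTBF = 3522
MTTR = 37
MTBF + MTTR = 3559
A = 3522 / 3559
A = 0.9896

0.9896


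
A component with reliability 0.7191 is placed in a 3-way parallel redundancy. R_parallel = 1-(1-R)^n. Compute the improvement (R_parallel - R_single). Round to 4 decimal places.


R_single = 0.7191, n = 3
1 - R_single = 0.2809
(1 - R_single)^n = 0.2809^3 = 0.0222
R_parallel = 1 - 0.0222 = 0.9778
Improvement = 0.9778 - 0.7191
Improvement = 0.2587

0.2587


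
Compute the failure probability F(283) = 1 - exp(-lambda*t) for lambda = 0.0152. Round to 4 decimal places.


lambda = 0.0152, t = 283
lambda * t = 4.3016
exp(-4.3016) = 0.0135
F(t) = 1 - 0.0135
F(t) = 0.9865

0.9865


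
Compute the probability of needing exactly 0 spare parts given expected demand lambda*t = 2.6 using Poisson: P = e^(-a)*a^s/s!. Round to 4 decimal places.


a = 2.6, s = 0
e^(-a) = e^(-2.6) = 0.0743
a^s = 2.6^0 = 1.0
s! = 1
P = 0.0743 * 1.0 / 1
P = 0.0743

0.0743


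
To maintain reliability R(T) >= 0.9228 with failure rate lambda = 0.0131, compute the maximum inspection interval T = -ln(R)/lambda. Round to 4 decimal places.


R_target = 0.9228
lambda = 0.0131
-ln(0.9228) = 0.0803
T = 0.0803 / 0.0131
T = 6.133

6.133


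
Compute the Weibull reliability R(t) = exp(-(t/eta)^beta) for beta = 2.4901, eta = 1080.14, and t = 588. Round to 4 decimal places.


beta = 2.4901, eta = 1080.14, t = 588
t/eta = 588 / 1080.14 = 0.5444
(t/eta)^beta = 0.5444^2.4901 = 0.22
R(t) = exp(-0.22)
R(t) = 0.8025

0.8025


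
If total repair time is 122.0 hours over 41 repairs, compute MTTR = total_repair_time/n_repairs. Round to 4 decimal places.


total_repair_time = 122.0
n_repairs = 41
MTTR = 122.0 / 41
MTTR = 2.9756

2.9756


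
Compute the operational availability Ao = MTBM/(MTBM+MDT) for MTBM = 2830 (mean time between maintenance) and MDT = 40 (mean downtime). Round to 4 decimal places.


MTBM = 2830
MDT = 40
MTBM + MDT = 2870
Ao = 2830 / 2870
Ao = 0.9861

0.9861


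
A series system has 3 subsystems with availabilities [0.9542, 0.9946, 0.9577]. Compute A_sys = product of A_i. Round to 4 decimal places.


Subsystems: [0.9542, 0.9946, 0.9577]
After subsystem 1 (A=0.9542): product = 0.9542
After subsystem 2 (A=0.9946): product = 0.949
After subsystem 3 (A=0.9577): product = 0.9089
A_sys = 0.9089

0.9089


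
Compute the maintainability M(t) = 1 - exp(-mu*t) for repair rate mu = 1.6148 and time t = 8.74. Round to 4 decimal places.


mu = 1.6148, t = 8.74
mu * t = 1.6148 * 8.74 = 14.1134
exp(-14.1134) = 0.0
M(t) = 1 - 0.0
M(t) = 1.0

1.0


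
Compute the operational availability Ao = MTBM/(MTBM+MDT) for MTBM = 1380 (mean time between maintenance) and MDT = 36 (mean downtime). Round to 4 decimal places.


MTBM = 1380
MDT = 36
MTBM + MDT = 1416
Ao = 1380 / 1416
Ao = 0.9746

0.9746


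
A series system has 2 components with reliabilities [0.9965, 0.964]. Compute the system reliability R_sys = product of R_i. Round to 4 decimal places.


Components: [0.9965, 0.964]
After component 1 (R=0.9965): product = 0.9965
After component 2 (R=0.964): product = 0.9606
R_sys = 0.9606

0.9606


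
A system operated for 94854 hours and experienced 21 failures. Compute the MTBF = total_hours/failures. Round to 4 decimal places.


total_hours = 94854
failures = 21
MTBF = 94854 / 21
MTBF = 4516.8571

4516.8571


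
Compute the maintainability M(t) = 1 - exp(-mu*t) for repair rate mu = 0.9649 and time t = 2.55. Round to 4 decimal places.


mu = 0.9649, t = 2.55
mu * t = 0.9649 * 2.55 = 2.4605
exp(-2.4605) = 0.0854
M(t) = 1 - 0.0854
M(t) = 0.9146

0.9146


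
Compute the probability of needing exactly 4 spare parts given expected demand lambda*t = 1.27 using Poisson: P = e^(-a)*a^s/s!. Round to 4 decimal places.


a = 1.27, s = 4
e^(-a) = e^(-1.27) = 0.2808
a^s = 1.27^4 = 2.6014
s! = 24
P = 0.2808 * 2.6014 / 24
P = 0.0304

0.0304


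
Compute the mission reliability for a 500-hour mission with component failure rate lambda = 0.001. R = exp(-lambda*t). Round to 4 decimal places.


lambda = 0.001
mission_time = 500
lambda * t = 0.001 * 500 = 0.5
R = exp(-0.5)
R = 0.6065

0.6065


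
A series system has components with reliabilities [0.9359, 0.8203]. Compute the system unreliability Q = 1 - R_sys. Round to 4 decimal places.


Components: [0.9359, 0.8203]
After component 1: product = 0.9359
After component 2: product = 0.7677
R_sys = 0.7677
Q = 1 - 0.7677 = 0.2323

0.2323


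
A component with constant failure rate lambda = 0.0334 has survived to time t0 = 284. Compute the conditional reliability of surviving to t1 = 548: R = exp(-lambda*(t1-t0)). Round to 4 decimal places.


lambda = 0.0334
t0 = 284, t1 = 548
t1 - t0 = 264
lambda * (t1-t0) = 0.0334 * 264 = 8.8176
R = exp(-8.8176)
R = 0.0001

0.0001


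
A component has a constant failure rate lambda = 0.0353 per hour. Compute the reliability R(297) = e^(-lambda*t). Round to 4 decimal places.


lambda = 0.0353
t = 297
lambda * t = 10.4841
R(t) = e^(-10.4841)
R(t) = 0.0

0.0


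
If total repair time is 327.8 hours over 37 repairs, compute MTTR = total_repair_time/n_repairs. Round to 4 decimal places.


total_repair_time = 327.8
n_repairs = 37
MTTR = 327.8 / 37
MTTR = 8.8595

8.8595


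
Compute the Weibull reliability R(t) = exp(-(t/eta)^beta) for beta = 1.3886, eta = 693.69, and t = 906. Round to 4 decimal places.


beta = 1.3886, eta = 693.69, t = 906
t/eta = 906 / 693.69 = 1.3061
(t/eta)^beta = 1.3061^1.3886 = 1.4489
R(t) = exp(-1.4489)
R(t) = 0.2348

0.2348


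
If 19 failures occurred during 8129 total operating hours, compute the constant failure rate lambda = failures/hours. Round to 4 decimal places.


failures = 19
total_hours = 8129
lambda = 19 / 8129
lambda = 0.0023

0.0023


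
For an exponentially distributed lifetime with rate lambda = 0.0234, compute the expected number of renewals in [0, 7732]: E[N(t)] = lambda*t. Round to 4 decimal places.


lambda = 0.0234
t = 7732
E[N(t)] = lambda * t
E[N(t)] = 0.0234 * 7732
E[N(t)] = 180.9288

180.9288


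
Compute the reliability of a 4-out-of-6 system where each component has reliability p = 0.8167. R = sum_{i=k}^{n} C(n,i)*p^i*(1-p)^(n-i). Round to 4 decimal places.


k = 4, n = 6, p = 0.8167
i=4: C(6,4)=15 * 0.8167^4 * 0.1833^2 = 0.2242
i=5: C(6,5)=6 * 0.8167^5 * 0.1833^1 = 0.3996
i=6: C(6,6)=1 * 0.8167^6 * 0.1833^0 = 0.2967
R = sum of terms = 0.9206

0.9206


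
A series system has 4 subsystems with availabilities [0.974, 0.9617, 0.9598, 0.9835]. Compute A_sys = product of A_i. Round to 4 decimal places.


Subsystems: [0.974, 0.9617, 0.9598, 0.9835]
After subsystem 1 (A=0.974): product = 0.974
After subsystem 2 (A=0.9617): product = 0.9367
After subsystem 3 (A=0.9598): product = 0.899
After subsystem 4 (A=0.9835): product = 0.8842
A_sys = 0.8842

0.8842


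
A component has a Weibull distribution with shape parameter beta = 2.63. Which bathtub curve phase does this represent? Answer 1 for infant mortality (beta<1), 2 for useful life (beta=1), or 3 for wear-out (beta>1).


beta = 2.63
Compare beta to 1:
beta < 1 => infant mortality (phase 1)
beta = 1 => useful life (phase 2)
beta > 1 => wear-out (phase 3)
Since beta = 2.63, this is wear-out (increasing failure rate)
Phase = 3

3


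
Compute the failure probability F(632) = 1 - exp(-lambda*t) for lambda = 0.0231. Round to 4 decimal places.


lambda = 0.0231, t = 632
lambda * t = 14.5992
exp(-14.5992) = 0.0
F(t) = 1 - 0.0
F(t) = 1.0

1.0


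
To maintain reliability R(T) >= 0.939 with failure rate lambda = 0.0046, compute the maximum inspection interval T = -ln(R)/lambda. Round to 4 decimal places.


R_target = 0.939
lambda = 0.0046
-ln(0.939) = 0.0629
T = 0.0629 / 0.0046
T = 13.6826

13.6826


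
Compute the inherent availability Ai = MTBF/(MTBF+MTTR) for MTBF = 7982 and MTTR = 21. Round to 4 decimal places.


MTBF = 7982
MTTR = 21
MTBF + MTTR = 8003
Ai = 7982 / 8003
Ai = 0.9974

0.9974


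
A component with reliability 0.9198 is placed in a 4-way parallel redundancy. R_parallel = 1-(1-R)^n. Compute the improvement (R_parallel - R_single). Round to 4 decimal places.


R_single = 0.9198, n = 4
1 - R_single = 0.0802
(1 - R_single)^n = 0.0802^4 = 0.0
R_parallel = 1 - 0.0 = 1.0
Improvement = 1.0 - 0.9198
Improvement = 0.0802

0.0802


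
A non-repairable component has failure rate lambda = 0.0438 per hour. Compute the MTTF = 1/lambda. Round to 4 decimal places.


lambda = 0.0438
MTTF = 1 / 0.0438
MTTF = 22.8311

22.8311


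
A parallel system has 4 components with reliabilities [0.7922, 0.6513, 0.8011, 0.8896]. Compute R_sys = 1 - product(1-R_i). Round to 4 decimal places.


Components: [0.7922, 0.6513, 0.8011, 0.8896]
(1 - 0.7922) = 0.2078, running product = 0.2078
(1 - 0.6513) = 0.3487, running product = 0.0725
(1 - 0.8011) = 0.1989, running product = 0.0144
(1 - 0.8896) = 0.1104, running product = 0.0016
Product of (1-R_i) = 0.0016
R_sys = 1 - 0.0016 = 0.9984

0.9984


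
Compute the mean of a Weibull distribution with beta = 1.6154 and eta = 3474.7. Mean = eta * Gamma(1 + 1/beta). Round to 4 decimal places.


beta = 1.6154, eta = 3474.7
1/beta = 0.619
1 + 1/beta = 1.619
Gamma(1.619) = 0.8958
Mean = 3474.7 * 0.8958
Mean = 3112.6404

3112.6404


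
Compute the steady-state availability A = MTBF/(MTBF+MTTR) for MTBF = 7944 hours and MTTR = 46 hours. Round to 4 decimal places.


MTBF = 7944
MTTR = 46
MTBF + MTTR = 7990
A = 7944 / 7990
A = 0.9942

0.9942


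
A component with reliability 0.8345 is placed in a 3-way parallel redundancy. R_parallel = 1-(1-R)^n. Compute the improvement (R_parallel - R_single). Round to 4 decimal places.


R_single = 0.8345, n = 3
1 - R_single = 0.1655
(1 - R_single)^n = 0.1655^3 = 0.0045
R_parallel = 1 - 0.0045 = 0.9955
Improvement = 0.9955 - 0.8345
Improvement = 0.161

0.161


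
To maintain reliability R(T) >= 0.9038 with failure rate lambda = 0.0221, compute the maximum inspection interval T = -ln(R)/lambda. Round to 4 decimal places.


R_target = 0.9038
lambda = 0.0221
-ln(0.9038) = 0.1011
T = 0.1011 / 0.0221
T = 4.5768

4.5768


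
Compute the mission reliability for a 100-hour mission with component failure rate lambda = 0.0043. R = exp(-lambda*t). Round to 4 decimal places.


lambda = 0.0043
mission_time = 100
lambda * t = 0.0043 * 100 = 0.43
R = exp(-0.43)
R = 0.6505

0.6505


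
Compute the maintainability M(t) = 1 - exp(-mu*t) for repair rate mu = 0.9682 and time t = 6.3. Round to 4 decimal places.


mu = 0.9682, t = 6.3
mu * t = 0.9682 * 6.3 = 6.0997
exp(-6.0997) = 0.0022
M(t) = 1 - 0.0022
M(t) = 0.9978

0.9978


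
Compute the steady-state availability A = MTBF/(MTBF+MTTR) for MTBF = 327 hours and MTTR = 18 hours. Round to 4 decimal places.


MTBF = 327
MTTR = 18
MTBF + MTTR = 345
A = 327 / 345
A = 0.9478

0.9478


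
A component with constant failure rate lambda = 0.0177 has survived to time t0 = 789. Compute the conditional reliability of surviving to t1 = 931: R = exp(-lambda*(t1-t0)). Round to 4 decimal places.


lambda = 0.0177
t0 = 789, t1 = 931
t1 - t0 = 142
lambda * (t1-t0) = 0.0177 * 142 = 2.5134
R = exp(-2.5134)
R = 0.081

0.081


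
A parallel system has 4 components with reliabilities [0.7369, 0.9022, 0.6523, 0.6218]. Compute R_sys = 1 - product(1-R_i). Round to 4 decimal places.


Components: [0.7369, 0.9022, 0.6523, 0.6218]
(1 - 0.7369) = 0.2631, running product = 0.2631
(1 - 0.9022) = 0.0978, running product = 0.0257
(1 - 0.6523) = 0.3477, running product = 0.0089
(1 - 0.6218) = 0.3782, running product = 0.0034
Product of (1-R_i) = 0.0034
R_sys = 1 - 0.0034 = 0.9966

0.9966


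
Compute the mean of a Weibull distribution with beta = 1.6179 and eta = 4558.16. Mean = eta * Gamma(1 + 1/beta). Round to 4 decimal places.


beta = 1.6179, eta = 4558.16
1/beta = 0.6181
1 + 1/beta = 1.6181
Gamma(1.6181) = 0.8957
Mean = 4558.16 * 0.8957
Mean = 4082.6511

4082.6511
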